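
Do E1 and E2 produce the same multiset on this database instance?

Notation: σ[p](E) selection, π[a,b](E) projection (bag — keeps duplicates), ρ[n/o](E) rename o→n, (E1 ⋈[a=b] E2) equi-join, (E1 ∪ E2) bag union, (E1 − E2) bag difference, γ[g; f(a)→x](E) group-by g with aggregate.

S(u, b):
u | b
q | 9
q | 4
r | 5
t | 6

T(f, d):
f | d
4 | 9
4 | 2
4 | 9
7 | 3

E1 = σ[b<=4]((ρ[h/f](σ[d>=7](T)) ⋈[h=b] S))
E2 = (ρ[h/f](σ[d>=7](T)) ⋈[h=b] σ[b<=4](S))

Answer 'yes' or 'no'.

E1 stepwise |·|:
  T → 4
  σ[d>=7](T) → 2
  ρ[h/f](σ[d>=7](T)) → 2
  S → 4
  (ρ[h/f](σ[d>=7](T)) ⋈[h=b] S) → 2
  σ[b<=4]((ρ[h/f](σ[d>=7](T)) ⋈[h=b] S)) → 2
E2 stepwise |·|:
  T → 4
  σ[d>=7](T) → 2
  ρ[h/f](σ[d>=7](T)) → 2
  S → 4
  σ[b<=4](S) → 1
  (ρ[h/f](σ[d>=7](T)) ⋈[h=b] σ[b<=4](S)) → 2

E1 and E2 produce the same multiset:
h | d | u | b
4 | 9 | q | 4
4 | 9 | q | 4

yes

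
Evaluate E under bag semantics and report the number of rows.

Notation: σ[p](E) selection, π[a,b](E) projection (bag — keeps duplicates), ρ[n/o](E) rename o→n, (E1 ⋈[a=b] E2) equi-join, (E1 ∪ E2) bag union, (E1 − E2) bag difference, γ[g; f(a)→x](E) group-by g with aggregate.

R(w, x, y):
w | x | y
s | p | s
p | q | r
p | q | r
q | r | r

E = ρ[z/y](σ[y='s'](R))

Per-node cardinality:
  R → 4
  σ[y='s'](R) → 1
  ρ[z/y](σ[y='s'](R)) → 1

|E| = 1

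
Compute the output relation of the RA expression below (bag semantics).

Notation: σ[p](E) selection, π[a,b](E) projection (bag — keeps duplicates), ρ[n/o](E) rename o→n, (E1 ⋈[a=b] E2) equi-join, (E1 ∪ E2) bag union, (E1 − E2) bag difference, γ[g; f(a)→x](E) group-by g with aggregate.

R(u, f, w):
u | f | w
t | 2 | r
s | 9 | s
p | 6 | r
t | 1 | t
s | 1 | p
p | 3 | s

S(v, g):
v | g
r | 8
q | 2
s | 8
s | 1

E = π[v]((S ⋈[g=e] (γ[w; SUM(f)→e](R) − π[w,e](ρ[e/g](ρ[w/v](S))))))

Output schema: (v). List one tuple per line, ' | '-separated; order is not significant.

Stepwise |·|:
  S → 4
  R → 6
  γ[w; SUM(f)→e](R) → 4
  S → 4
  ρ[w/v](S) → 4
  ρ[e/g](ρ[w/v](S)) → 4
  π[w,e](ρ[e/g](ρ[w/v](S))) → 4
  (γ[w; SUM(f)→e](R) − π[w,e](ρ[e/g](ρ[w/v](S)))) → 3
  (S ⋈[g=e] (γ[w; SUM(f)→e](R) − π[w,e](ρ[e/g](ρ[w/v](S))))) → 2
  π[v]((S ⋈[g=e] (γ[w; SUM(f)→e](R) − π[w,e](ρ[e/g](ρ[w/v](S)))))) → 2

== RESULT ==
v
s
s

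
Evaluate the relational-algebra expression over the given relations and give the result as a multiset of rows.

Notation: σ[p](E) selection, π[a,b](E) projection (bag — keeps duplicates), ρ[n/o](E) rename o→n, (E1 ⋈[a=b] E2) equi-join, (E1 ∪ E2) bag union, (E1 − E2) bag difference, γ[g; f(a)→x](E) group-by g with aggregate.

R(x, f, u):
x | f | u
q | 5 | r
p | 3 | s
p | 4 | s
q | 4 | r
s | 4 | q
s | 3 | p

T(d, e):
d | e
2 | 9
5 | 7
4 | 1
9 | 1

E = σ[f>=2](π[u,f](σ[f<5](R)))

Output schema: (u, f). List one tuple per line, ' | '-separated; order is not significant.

Subexpression sizes:
  R → 6
  σ[f<5](R) → 5
  π[u,f](σ[f<5](R)) → 5
  σ[f>=2](π[u,f](σ[f<5](R))) → 5

== RESULT ==
u | f
p | 3
q | 4
r | 4
s | 3
s | 4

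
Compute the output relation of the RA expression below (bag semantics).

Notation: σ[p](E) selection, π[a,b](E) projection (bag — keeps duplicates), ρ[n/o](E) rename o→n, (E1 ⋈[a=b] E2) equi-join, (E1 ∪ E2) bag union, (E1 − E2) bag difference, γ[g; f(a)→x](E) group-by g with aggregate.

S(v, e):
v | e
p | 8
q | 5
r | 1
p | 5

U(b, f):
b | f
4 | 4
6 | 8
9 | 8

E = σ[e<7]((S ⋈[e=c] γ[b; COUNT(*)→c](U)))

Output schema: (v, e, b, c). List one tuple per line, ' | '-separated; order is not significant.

Row counts bottom-up:
  S → 4
  U → 3
  γ[b; COUNT(*)→c](U) → 3
  (S ⋈[e=c] γ[b; COUNT(*)→c](U)) → 3
  σ[e<7]((S ⋈[e=c] γ[b; COUNT(*)→c](U))) → 3

== RESULT ==
v | e | b | c
r | 1 | 4 | 1
r | 1 | 6 | 1
r | 1 | 9 | 1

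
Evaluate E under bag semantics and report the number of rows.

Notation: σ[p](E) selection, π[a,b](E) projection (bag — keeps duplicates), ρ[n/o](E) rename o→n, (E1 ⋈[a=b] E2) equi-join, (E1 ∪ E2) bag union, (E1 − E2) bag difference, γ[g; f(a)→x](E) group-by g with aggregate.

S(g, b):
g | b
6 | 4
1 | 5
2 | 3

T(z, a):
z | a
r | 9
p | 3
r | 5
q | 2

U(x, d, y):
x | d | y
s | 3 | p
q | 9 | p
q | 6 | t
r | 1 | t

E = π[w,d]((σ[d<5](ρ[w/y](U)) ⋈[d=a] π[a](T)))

Per-node cardinality:
  U → 4
  ρ[w/y](U) → 4
  σ[d<5](ρ[w/y](U)) → 2
  T → 4
  π[a](T) → 4
  (σ[d<5](ρ[w/y](U)) ⋈[d=a] π[a](T)) → 1
  π[w,d]((σ[d<5](ρ[w/y](U)) ⋈[d=a] π[a](T))) → 1

|E| = 1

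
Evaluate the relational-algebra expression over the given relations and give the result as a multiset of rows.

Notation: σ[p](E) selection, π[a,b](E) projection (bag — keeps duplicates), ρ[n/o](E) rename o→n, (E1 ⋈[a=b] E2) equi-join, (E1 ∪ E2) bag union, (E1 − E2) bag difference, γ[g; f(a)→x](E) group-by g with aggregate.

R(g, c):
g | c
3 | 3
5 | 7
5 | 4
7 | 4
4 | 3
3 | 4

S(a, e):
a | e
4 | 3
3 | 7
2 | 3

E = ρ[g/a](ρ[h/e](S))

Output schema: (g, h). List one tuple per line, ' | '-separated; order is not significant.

Stepwise |·|:
  S → 3
  ρ[h/e](S) → 3
  ρ[g/a](ρ[h/e](S)) → 3

== RESULT ==
g | h
2 | 3
3 | 7
4 | 3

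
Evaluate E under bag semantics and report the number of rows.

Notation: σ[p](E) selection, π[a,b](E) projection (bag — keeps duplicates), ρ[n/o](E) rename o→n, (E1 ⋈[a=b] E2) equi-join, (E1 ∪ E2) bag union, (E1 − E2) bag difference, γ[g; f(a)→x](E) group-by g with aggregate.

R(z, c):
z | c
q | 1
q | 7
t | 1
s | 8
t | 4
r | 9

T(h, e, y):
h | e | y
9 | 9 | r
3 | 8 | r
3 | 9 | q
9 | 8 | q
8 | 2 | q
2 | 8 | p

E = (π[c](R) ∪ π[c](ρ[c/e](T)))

Per-node cardinality:
  R → 6
  π[c](R) → 6
  T → 6
  ρ[c/e](T) → 6
  π[c](ρ[c/e](T)) → 6
  (π[c](R) ∪ π[c](ρ[c/e](T))) → 12

|E| = 12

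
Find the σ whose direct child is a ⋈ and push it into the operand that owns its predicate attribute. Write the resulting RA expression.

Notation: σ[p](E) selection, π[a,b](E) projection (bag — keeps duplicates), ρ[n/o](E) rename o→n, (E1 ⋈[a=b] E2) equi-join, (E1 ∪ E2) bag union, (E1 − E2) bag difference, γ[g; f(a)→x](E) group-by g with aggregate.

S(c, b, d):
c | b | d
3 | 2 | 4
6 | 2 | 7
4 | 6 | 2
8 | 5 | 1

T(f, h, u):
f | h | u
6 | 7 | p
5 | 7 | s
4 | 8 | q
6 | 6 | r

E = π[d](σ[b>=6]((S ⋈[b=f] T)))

σ filters on b, owned by the left side.
E' = π[d]((σ[b>=6](S) ⋈[b=f] T))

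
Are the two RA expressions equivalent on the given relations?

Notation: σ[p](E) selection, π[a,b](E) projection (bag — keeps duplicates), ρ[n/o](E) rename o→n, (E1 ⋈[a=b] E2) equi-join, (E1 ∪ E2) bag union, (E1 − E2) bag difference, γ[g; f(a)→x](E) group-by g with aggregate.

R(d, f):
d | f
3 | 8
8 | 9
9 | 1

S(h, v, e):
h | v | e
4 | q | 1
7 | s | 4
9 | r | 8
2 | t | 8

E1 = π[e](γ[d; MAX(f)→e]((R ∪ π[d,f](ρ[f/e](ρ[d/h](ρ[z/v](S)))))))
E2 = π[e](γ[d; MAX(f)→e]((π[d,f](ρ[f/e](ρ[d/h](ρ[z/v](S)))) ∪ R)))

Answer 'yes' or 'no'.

E1 stepwise |·|:
  R → 3
  S → 4
  ρ[z/v](S) → 4
  ρ[d/h](ρ[z/v](S)) → 4
  ρ[f/e](ρ[d/h](ρ[z/v](S))) → 4
  π[d,f](ρ[f/e](ρ[d/h](ρ[z/v](S)))) → 4
  (R ∪ π[d,f](ρ[f/e](ρ[d/h](ρ[z/v](S))))) → 7
  γ[d; MAX(f)→e]((R ∪ π[d,f](ρ[f/e](ρ[d/h](ρ[z/v](S)))))) → 6
  π[e](γ[d; MAX(f)→e]((R ∪ π[d,f](ρ[f/e](ρ[d/h](ρ[z/v](S))))))) → 6
E2 stepwise |·|:
  S → 4
  ρ[z/v](S) → 4
  ρ[d/h](ρ[z/v](S)) → 4
  ρ[f/e](ρ[d/h](ρ[z/v](S))) → 4
  π[d,f](ρ[f/e](ρ[d/h](ρ[z/v](S)))) → 4
  R → 3
  (π[d,f](ρ[f/e](ρ[d/h](ρ[z/v](S)))) ∪ R) → 7
  γ[d; MAX(f)→e]((π[d,f](ρ[f/e](ρ[d/h](ρ[z/v](S)))) ∪ R)) → 6
  π[e](γ[d; MAX(f)→e]((π[d,f](ρ[f/e](ρ[d/h](ρ[z/v](S)))) ∪ R))) → 6

E1 and E2 produce the same multiset:
e
1
4
8
8
8
9

yes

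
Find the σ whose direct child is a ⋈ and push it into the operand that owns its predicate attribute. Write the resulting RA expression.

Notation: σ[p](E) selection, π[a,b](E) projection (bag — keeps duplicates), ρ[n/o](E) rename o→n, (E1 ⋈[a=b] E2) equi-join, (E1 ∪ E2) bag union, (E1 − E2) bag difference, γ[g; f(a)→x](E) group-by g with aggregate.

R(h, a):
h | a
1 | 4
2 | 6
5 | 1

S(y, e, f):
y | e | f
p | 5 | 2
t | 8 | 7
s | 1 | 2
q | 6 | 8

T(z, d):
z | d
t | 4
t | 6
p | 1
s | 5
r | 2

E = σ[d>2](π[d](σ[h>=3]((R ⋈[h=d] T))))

σ filters on h, owned by the left side.
E' = σ[d>2](π[d]((σ[h>=3](R) ⋈[h=d] T)))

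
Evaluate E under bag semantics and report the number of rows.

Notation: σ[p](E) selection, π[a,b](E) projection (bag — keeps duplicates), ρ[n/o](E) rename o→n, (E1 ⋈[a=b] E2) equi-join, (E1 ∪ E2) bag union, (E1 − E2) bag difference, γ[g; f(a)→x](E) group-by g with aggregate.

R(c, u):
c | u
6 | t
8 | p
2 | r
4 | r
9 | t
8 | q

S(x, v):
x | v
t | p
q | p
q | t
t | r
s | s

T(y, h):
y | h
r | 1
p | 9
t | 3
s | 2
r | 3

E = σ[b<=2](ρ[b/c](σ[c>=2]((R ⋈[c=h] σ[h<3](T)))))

Subexpression sizes:
  R → 6
  T → 5
  σ[h<3](T) → 2
  (R ⋈[c=h] σ[h<3](T)) → 1
  σ[c>=2]((R ⋈[c=h] σ[h<3](T))) → 1
  ρ[b/c](σ[c>=2]((R ⋈[c=h] σ[h<3](T)))) → 1
  σ[b<=2](ρ[b/c](σ[c>=2]((R ⋈[c=h] σ[h<3](T))))) → 1

|E| = 1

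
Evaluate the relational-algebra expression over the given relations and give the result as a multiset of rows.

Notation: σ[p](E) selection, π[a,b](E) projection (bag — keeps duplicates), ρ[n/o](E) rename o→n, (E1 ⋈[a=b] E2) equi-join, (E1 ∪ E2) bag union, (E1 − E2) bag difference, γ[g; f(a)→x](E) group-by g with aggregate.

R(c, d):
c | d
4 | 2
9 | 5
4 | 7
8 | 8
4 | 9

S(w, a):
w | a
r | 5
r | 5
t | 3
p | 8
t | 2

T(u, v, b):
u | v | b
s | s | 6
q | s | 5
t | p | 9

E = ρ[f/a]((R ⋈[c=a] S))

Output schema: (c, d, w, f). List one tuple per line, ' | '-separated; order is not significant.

Subexpression sizes:
  R → 5
  S → 5
  (R ⋈[c=a] S) → 1
  ρ[f/a]((R ⋈[c=a] S)) → 1

== RESULT ==
c | d | w | f
8 | 8 | p | 8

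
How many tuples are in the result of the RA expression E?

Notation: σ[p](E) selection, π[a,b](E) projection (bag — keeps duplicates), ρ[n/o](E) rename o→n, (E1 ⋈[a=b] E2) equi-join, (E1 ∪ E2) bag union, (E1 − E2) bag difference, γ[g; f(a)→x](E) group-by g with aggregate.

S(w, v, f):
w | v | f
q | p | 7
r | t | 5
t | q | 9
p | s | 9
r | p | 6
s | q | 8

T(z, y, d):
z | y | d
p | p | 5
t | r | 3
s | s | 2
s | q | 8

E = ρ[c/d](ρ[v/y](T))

Subexpression sizes:
  T → 4
  ρ[v/y](T) → 4
  ρ[c/d](ρ[v/y](T)) → 4

|E| = 4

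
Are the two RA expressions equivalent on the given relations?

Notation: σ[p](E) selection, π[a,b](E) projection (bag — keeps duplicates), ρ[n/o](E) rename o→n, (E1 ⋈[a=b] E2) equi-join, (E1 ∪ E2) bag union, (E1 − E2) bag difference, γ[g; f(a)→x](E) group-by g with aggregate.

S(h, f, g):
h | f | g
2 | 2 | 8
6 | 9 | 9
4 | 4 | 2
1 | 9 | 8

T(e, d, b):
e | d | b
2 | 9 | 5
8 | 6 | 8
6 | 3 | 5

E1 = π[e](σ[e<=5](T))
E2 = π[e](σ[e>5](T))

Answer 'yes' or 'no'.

E1 stepwise |·|:
  T → 3
  σ[e<=5](T) → 1
  π[e](σ[e<=5](T)) → 1
E2 stepwise |·|:
  T → 3
  σ[e>5](T) → 2
  π[e](σ[e>5](T)) → 2

E1 result:
e
2
E2 result:
e
6
8
Witness: (6,) appears 0× in E1 but 1× in E2.

no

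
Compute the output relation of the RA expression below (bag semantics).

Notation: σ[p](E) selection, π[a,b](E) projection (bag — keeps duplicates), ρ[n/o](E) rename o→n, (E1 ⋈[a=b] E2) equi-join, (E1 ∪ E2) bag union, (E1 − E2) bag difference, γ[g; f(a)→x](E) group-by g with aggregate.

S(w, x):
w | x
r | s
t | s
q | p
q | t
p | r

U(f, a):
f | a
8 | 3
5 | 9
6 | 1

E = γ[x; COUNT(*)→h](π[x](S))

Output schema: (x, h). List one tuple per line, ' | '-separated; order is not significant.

Per-node cardinality:
  S → 5
  π[x](S) → 5
  γ[x; COUNT(*)→h](π[x](S)) → 4

== RESULT ==
x | h
p | 1
r | 1
s | 2
t | 1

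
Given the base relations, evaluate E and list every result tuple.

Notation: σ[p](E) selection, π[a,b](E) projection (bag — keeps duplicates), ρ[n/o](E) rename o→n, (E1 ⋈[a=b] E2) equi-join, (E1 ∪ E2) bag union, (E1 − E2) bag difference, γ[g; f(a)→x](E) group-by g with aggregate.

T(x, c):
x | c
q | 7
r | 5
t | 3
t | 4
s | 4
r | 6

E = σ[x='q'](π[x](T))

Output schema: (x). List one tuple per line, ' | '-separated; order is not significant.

Row counts bottom-up:
  T → 6
  π[x](T) → 6
  σ[x='q'](π[x](T)) → 1

== RESULT ==
x
q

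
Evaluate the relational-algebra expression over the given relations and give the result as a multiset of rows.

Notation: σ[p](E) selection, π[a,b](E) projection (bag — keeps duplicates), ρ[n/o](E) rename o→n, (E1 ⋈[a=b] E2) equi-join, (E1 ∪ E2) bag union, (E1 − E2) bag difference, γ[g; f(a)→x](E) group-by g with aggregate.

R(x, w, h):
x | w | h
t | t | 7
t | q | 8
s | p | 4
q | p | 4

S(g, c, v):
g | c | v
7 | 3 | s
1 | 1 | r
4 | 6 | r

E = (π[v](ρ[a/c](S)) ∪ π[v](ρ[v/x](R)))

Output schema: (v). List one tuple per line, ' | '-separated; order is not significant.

Stepwise |·|:
  S → 3
  ρ[a/c](S) → 3
  π[v](ρ[a/c](S)) → 3
  R → 4
  ρ[v/x](R) → 4
  π[v](ρ[v/x](R)) → 4
  (π[v](ρ[a/c](S)) ∪ π[v](ρ[v/x](R))) → 7

== RESULT ==
v
q
r
r
s
s
t
t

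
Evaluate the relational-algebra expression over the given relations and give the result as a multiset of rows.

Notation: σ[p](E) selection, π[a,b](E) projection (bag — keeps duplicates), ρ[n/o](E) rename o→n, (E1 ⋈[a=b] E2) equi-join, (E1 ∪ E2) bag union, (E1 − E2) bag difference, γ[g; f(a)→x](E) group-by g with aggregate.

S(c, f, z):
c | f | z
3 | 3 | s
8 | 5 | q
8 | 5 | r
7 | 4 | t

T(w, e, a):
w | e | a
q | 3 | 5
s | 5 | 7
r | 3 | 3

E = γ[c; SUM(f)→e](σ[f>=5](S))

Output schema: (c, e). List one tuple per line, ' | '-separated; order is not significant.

Stepwise |·|:
  S → 4
  σ[f>=5](S) → 2
  γ[c; SUM(f)→e](σ[f>=5](S)) → 1

== RESULT ==
c | e
8 | 10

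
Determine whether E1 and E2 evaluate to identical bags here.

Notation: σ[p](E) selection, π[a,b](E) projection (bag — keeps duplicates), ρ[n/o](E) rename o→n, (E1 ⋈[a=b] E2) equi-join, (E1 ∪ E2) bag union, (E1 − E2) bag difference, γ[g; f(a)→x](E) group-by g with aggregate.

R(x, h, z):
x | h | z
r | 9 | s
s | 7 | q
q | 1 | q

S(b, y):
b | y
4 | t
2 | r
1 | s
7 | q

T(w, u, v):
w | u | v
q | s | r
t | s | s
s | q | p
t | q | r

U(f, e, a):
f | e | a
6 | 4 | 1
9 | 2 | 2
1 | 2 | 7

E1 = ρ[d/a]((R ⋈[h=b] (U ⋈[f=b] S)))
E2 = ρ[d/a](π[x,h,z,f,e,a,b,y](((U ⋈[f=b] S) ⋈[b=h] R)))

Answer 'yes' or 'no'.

E1 per-node cardinality:
  R → 3
  U → 3
  S → 4
  (U ⋈[f=b] S) → 1
  (R ⋈[h=b] (U ⋈[f=b] S)) → 1
  ρ[d/a]((R ⋈[h=b] (U ⋈[f=b] S))) → 1
E2 per-node cardinality:
  U → 3
  S → 4
  (U ⋈[f=b] S) → 1
  R → 3
  ((U ⋈[f=b] S) ⋈[b=h] R) → 1
  π[x,h,z,f,e,a,b,y](((U ⋈[f=b] S) ⋈[b=h] R)) → 1
  ρ[d/a](π[x,h,z,f,e,a,b,y](((U ⋈[f=b] S) ⋈[b=h] R))) → 1

E1 and E2 produce the same multiset:
x | h | z | f | e | d | b | y
q | 1 | q | 1 | 2 | 7 | 1 | s

yes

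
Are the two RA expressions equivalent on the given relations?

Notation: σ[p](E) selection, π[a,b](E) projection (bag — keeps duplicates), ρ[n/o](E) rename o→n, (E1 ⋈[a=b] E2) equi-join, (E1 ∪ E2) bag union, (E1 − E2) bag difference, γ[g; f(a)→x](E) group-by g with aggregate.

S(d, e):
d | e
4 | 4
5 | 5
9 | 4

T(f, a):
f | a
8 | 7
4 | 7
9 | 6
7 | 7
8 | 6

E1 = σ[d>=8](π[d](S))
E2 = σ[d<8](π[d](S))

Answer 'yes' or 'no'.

E1 row counts bottom-up:
  S → 3
  π[d](S) → 3
  σ[d>=8](π[d](S)) → 1
E2 row counts bottom-up:
  S → 3
  π[d](S) → 3
  σ[d<8](π[d](S)) → 2

E1 result:
d
9
E2 result:
d
4
5
Witness: (9,) appears 1× in E1 but 0× in E2.

no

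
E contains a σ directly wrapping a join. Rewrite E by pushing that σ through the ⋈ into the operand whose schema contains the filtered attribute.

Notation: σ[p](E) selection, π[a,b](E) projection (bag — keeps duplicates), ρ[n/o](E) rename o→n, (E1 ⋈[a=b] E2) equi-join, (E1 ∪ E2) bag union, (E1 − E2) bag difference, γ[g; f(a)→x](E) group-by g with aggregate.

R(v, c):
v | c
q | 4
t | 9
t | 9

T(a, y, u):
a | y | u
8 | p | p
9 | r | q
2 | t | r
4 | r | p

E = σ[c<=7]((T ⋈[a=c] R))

σ filters on c, owned by the right side.
E' = (T ⋈[a=c] σ[c<=7](R))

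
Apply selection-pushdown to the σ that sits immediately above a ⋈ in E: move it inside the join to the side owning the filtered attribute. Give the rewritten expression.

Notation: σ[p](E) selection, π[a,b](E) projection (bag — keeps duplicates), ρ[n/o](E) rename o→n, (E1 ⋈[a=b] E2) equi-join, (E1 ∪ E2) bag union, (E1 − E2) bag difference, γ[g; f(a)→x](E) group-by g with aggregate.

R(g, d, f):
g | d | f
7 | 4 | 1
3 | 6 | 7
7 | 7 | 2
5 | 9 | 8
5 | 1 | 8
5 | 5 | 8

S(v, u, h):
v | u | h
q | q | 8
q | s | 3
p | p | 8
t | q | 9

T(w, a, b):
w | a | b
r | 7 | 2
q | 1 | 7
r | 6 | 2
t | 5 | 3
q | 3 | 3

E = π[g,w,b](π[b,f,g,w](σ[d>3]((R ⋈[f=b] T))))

σ filters on d, owned by the left side.
E' = π[g,w,b](π[b,f,g,w]((σ[d>3](R) ⋈[f=b] T)))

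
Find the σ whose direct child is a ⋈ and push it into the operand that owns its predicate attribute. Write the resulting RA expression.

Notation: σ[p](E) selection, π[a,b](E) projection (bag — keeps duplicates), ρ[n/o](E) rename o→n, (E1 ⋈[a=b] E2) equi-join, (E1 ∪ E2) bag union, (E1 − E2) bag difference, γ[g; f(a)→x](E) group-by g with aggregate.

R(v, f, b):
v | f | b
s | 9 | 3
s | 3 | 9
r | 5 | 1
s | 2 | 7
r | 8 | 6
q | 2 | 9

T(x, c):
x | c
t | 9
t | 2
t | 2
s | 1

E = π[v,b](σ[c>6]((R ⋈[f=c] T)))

σ filters on c, owned by the right side.
E' = π[v,b]((R ⋈[f=c] σ[c>6](T)))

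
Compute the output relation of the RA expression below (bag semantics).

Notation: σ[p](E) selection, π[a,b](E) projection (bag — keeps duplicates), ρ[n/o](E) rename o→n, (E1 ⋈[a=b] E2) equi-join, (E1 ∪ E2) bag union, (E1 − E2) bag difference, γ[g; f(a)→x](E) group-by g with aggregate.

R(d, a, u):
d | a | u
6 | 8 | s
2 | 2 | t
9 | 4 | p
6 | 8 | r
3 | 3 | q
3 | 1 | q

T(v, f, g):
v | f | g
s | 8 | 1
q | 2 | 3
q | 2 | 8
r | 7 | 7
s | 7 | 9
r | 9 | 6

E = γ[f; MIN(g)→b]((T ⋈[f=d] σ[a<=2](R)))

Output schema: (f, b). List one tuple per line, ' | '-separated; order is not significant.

Row counts bottom-up:
  T → 6
  R → 6
  σ[a<=2](R) → 2
  (T ⋈[f=d] σ[a<=2](R)) → 2
  γ[f; MIN(g)→b]((T ⋈[f=d] σ[a<=2](R))) → 1

== RESULT ==
f | b
2 | 3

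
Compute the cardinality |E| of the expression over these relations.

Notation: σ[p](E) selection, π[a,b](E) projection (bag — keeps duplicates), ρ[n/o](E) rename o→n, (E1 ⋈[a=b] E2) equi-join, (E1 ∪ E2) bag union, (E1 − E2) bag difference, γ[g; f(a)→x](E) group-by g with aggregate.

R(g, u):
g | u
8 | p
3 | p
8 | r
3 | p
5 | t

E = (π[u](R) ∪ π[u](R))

Per-node cardinality:
  R → 5
  π[u](R) → 5
  R → 5
  π[u](R) → 5
  (π[u](R) ∪ π[u](R)) → 10

|E| = 10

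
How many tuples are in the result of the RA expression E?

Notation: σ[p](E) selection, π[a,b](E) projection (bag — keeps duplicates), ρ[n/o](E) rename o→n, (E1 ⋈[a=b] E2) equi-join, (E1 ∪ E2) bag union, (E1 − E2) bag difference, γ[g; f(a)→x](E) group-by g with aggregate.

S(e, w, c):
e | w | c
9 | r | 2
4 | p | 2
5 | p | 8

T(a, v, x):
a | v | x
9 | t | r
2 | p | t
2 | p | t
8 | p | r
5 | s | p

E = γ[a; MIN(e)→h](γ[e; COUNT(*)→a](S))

Subexpression sizes:
  S → 3
  γ[e; COUNT(*)→a](S) → 3
  γ[a; MIN(e)→h](γ[e; COUNT(*)→a](S)) → 1

|E| = 1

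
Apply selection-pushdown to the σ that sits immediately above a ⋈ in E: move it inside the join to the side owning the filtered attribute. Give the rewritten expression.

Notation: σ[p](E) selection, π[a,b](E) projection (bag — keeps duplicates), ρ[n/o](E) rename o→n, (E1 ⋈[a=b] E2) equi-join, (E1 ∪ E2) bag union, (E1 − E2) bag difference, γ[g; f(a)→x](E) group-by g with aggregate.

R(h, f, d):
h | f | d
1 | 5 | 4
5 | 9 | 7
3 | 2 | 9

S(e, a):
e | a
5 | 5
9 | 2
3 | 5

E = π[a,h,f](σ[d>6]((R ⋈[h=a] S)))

σ filters on d, owned by the left side.
E' = π[a,h,f]((σ[d>6](R) ⋈[h=a] S))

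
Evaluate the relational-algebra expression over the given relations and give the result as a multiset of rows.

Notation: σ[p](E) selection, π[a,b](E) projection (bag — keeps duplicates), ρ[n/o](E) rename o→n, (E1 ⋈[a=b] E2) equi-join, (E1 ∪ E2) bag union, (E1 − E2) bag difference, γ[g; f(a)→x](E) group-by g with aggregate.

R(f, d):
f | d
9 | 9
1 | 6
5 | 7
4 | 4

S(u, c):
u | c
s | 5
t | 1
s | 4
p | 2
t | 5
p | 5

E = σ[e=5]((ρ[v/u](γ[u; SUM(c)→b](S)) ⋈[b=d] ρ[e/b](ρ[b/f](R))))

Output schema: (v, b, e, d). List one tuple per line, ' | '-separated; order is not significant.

Row counts bottom-up:
  S → 6
  γ[u; SUM(c)→b](S) → 3
  ρ[v/u](γ[u; SUM(c)→b](S)) → 3
  R → 4
  ρ[b/f](R) → 4
  ρ[e/b](ρ[b/f](R)) → 4
  (ρ[v/u](γ[u; SUM(c)→b](S)) ⋈[b=d] ρ[e/b](ρ[b/f](R))) → 3
  σ[e=5]((ρ[v/u](γ[u; SUM(c)→b](S)) ⋈[b=d] ρ[e/b](ρ[b/f](R)))) → 1

== RESULT ==
v | b | e | d
p | 7 | 5 | 7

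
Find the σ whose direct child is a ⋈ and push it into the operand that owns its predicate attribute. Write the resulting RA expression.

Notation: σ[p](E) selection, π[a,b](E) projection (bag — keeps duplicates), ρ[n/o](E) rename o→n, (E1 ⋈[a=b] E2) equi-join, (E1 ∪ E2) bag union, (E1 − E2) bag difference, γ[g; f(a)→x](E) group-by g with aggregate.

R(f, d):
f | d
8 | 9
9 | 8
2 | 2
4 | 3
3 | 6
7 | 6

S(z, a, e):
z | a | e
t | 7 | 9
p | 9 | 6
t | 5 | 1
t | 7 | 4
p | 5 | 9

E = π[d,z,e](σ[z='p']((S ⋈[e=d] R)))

σ filters on z, owned by the left side.
E' = π[d,z,e]((σ[z='p'](S) ⋈[e=d] R))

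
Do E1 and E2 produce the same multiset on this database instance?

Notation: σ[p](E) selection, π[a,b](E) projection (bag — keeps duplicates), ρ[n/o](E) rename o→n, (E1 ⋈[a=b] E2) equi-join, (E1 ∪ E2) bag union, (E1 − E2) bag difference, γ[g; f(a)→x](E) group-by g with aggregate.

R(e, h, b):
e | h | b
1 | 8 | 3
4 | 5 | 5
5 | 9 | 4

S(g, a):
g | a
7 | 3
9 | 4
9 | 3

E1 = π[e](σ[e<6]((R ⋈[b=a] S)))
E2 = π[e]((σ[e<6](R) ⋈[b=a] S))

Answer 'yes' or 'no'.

E1 stepwise |·|:
  R → 3
  S → 3
  (R ⋈[b=a] S) → 3
  σ[e<6]((R ⋈[b=a] S)) → 3
  π[e](σ[e<6]((R ⋈[b=a] S))) → 3
E2 stepwise |·|:
  R → 3
  σ[e<6](R) → 3
  S → 3
  (σ[e<6](R) ⋈[b=a] S) → 3
  π[e]((σ[e<6](R) ⋈[b=a] S)) → 3

E1 and E2 produce the same multiset:
e
1
1
5

yes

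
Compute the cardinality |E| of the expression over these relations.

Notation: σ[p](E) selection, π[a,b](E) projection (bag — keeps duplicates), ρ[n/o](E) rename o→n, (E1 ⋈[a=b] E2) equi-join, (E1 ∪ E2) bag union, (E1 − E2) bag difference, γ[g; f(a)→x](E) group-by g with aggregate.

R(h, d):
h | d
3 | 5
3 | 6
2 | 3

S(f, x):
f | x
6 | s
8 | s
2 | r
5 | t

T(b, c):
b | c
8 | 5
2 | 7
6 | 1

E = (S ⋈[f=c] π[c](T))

Row counts bottom-up:
  S → 4
  T → 3
  π[c](T) → 3
  (S ⋈[f=c] π[c](T)) → 1

|E| = 1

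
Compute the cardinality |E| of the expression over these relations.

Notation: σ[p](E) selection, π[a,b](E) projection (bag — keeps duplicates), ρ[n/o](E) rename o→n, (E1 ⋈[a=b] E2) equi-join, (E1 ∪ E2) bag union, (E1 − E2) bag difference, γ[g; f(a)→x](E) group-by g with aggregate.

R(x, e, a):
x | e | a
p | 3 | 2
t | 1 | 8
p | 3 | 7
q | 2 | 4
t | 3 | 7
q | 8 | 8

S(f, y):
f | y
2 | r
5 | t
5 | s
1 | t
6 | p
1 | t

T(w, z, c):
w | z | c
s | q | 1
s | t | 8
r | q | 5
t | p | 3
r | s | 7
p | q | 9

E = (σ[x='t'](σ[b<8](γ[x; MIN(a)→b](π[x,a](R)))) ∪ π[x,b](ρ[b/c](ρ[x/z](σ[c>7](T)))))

Subexpression sizes:
  R → 6
  π[x,a](R) → 6
  γ[x; MIN(a)→b](π[x,a](R)) → 3
  σ[b<8](γ[x; MIN(a)→b](π[x,a](R))) → 3
  σ[x='t'](σ[b<8](γ[x; MIN(a)→b](π[x,a](R)))) → 1
  T → 6
  σ[c>7](T) → 2
  ρ[x/z](σ[c>7](T)) → 2
  ρ[b/c](ρ[x/z](σ[c>7](T))) → 2
  π[x,b](ρ[b/c](ρ[x/z](σ[c>7](T)))) → 2
  (σ[x='t'](σ[b<8](γ[x; MIN(a)→b](π[x,a](R)))) ∪ π[x,b](ρ[b/c](ρ[x/z](σ[c>7](T))))) → 3

|E| = 3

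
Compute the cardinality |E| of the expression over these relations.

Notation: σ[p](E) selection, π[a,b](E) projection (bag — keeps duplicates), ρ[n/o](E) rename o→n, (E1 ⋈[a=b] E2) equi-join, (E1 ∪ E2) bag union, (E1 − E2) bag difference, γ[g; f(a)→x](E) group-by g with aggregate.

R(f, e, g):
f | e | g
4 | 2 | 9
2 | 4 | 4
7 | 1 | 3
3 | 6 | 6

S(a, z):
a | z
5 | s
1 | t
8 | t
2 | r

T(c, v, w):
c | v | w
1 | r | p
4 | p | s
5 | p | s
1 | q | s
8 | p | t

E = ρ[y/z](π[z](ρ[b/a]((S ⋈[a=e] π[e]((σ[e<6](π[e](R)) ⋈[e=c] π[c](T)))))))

Subexpression sizes:
  S → 4
  R → 4
  π[e](R) → 4
  σ[e<6](π[e](R)) → 3
  T → 5
  π[c](T) → 5
  (σ[e<6](π[e](R)) ⋈[e=c] π[c](T)) → 3
  π[e]((σ[e<6](π[e](R)) ⋈[e=c] π[c](T))) → 3
  (S ⋈[a=e] π[e]((σ[e<6](π[e](R)) ⋈[e=c] π[c](T)))) → 2
  ρ[b/a]((S ⋈[a=e] π[e]((σ[e<6](π[e](R)) ⋈[e=c] π[c](T))))) → 2
  π[z](ρ[b/a]((S ⋈[a=e] π[e]((σ[e<6](π[e](R)) ⋈[e=c] π[c](T)))))) → 2
  ρ[y/z](π[z](ρ[b/a]((S ⋈[a=e] π[e]((σ[e<6](π[e](R)) ⋈[e=c] π[c](T))))))) → 2

|E| = 2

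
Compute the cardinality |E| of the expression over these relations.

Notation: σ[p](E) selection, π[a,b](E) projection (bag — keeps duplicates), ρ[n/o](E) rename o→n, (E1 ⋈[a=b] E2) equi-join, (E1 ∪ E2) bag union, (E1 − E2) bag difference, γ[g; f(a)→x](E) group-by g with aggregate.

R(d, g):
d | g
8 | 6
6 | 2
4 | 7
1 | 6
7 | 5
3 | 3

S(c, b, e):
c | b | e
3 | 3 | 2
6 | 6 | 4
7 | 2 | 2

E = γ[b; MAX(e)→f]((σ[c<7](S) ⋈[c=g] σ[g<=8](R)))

Per-node cardinality:
  S → 3
  σ[c<7](S) → 2
  R → 6
  σ[g<=8](R) → 6
  (σ[c<7](S) ⋈[c=g] σ[g<=8](R)) → 3
  γ[b; MAX(e)→f]((σ[c<7](S) ⋈[c=g] σ[g<=8](R))) → 2

|E| = 2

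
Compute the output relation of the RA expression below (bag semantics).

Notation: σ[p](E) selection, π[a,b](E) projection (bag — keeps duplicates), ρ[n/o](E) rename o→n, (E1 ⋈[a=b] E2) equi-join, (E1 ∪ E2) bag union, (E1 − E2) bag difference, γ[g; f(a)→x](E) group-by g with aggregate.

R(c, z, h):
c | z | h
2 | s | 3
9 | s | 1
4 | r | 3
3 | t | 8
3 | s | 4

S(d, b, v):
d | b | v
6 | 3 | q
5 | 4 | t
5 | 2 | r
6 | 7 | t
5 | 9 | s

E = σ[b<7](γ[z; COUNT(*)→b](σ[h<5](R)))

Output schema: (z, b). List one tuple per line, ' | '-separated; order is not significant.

Row counts bottom-up:
  R → 5
  σ[h<5](R) → 4
  γ[z; COUNT(*)→b](σ[h<5](R)) → 2
  σ[b<7](γ[z; COUNT(*)→b](σ[h<5](R))) → 2

== RESULT ==
z | b
r | 1
s | 3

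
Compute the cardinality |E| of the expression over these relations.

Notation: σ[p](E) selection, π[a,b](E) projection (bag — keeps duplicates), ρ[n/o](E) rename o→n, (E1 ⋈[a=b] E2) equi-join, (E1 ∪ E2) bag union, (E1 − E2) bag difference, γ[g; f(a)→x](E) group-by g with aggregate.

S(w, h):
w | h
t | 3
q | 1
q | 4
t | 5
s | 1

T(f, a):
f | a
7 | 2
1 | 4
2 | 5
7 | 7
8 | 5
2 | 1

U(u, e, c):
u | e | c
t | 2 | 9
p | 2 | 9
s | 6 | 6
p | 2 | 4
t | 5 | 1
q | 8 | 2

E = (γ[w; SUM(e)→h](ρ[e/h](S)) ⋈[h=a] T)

Subexpression sizes:
  S → 5
  ρ[e/h](S) → 5
  γ[w; SUM(e)→h](ρ[e/h](S)) → 3
  T → 6
  (γ[w; SUM(e)→h](ρ[e/h](S)) ⋈[h=a] T) → 3

|E| = 3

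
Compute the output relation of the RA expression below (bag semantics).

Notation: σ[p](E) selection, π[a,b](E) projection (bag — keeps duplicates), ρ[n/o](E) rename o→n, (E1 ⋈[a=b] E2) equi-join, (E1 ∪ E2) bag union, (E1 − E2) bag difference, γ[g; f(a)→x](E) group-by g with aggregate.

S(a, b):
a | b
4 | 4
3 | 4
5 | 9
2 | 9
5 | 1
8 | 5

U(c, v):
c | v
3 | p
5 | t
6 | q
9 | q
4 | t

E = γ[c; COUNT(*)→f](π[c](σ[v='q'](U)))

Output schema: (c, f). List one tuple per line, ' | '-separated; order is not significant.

Row counts bottom-up:
  U → 5
  σ[v='q'](U) → 2
  π[c](σ[v='q'](U)) → 2
  γ[c; COUNT(*)→f](π[c](σ[v='q'](U))) → 2

== RESULT ==
c | f
6 | 1
9 | 1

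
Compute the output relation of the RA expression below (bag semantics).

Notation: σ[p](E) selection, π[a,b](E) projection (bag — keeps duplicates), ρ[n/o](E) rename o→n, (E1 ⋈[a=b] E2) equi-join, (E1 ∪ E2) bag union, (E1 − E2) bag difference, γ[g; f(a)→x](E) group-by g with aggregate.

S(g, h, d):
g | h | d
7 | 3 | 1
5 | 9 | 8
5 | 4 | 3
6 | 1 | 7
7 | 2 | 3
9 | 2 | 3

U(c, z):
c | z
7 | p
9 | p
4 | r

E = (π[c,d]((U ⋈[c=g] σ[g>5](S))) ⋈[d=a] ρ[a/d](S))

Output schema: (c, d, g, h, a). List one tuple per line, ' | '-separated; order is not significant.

Subexpression sizes:
  U → 3
  S → 6
  σ[g>5](S) → 4
  (U ⋈[c=g] σ[g>5](S)) → 3
  π[c,d]((U ⋈[c=g] σ[g>5](S))) → 3
  S → 6
  ρ[a/d](S) → 6
  (π[c,d]((U ⋈[c=g] σ[g>5](S))) ⋈[d=a] ρ[a/d](S)) → 7

== RESULT ==
c | d | g | h | a
7 | 1 | 7 | 3 | 1
7 | 3 | 5 | 4 | 3
7 | 3 | 7 | 2 | 3
7 | 3 | 9 | 2 | 3
9 | 3 | 5 | 4 | 3
9 | 3 | 7 | 2 | 3
9 | 3 | 9 | 2 | 3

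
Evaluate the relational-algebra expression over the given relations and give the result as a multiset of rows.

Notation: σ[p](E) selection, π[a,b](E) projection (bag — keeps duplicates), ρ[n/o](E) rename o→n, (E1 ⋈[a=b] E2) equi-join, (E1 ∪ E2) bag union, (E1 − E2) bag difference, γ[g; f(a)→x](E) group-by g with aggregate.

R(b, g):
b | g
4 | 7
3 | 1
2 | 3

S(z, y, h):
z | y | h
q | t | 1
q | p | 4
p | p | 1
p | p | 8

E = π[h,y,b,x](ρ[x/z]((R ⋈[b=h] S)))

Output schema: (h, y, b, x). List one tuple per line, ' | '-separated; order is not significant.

Row counts bottom-up:
  R → 3
  S → 4
  (R ⋈[b=h] S) → 1
  ρ[x/z]((R ⋈[b=h] S)) → 1
  π[h,y,b,x](ρ[x/z]((R ⋈[b=h] S))) → 1

== RESULT ==
h | y | b | x
4 | p | 4 | q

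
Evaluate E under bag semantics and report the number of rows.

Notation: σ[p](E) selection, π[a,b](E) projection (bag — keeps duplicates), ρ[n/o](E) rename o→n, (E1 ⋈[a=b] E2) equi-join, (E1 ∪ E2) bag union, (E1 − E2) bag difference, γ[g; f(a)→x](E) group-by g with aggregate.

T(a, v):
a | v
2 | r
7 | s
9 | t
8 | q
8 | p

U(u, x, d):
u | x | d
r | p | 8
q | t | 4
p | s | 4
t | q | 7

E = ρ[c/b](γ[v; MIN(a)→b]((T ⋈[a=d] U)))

Subexpression sizes:
  T → 5
  U → 4
  (T ⋈[a=d] U) → 3
  γ[v; MIN(a)→b]((T ⋈[a=d] U)) → 3
  ρ[c/b](γ[v; MIN(a)→b]((T ⋈[a=d] U))) → 3

|E| = 3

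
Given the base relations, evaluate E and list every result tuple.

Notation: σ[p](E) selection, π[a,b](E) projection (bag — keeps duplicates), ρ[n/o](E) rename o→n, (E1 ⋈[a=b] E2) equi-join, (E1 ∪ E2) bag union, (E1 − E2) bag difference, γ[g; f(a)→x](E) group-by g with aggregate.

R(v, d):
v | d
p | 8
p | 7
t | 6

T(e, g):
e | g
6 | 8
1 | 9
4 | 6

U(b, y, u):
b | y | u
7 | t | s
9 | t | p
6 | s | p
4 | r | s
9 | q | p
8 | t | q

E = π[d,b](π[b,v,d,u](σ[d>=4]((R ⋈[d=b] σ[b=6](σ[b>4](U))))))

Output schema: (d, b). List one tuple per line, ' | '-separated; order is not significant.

Row counts bottom-up:
  R → 3
  U → 6
  σ[b>4](U) → 5
  σ[b=6](σ[b>4](U)) → 1
  (R ⋈[d=b] σ[b=6](σ[b>4](U))) → 1
  σ[d>=4]((R ⋈[d=b] σ[b=6](σ[b>4](U)))) → 1
  π[b,v,d,u](σ[d>=4]((R ⋈[d=b] σ[b=6](σ[b>4](U))))) → 1
  π[d,b](π[b,v,d,u](σ[d>=4]((R ⋈[d=b] σ[b=6](σ[b>4](U)))))) → 1

== RESULT ==
d | b
6 | 6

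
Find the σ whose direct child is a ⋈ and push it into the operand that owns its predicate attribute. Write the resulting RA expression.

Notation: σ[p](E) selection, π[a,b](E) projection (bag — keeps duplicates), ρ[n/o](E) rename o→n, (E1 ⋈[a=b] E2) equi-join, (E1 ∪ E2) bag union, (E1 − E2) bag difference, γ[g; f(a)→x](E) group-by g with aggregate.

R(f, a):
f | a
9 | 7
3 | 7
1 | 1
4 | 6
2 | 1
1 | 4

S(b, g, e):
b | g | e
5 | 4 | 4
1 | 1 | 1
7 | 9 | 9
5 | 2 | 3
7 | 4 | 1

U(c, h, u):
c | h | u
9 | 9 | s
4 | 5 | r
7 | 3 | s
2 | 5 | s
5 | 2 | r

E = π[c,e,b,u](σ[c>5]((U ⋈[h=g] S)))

σ filters on c, owned by the left side.
E' = π[c,e,b,u]((σ[c>5](U) ⋈[h=g] S))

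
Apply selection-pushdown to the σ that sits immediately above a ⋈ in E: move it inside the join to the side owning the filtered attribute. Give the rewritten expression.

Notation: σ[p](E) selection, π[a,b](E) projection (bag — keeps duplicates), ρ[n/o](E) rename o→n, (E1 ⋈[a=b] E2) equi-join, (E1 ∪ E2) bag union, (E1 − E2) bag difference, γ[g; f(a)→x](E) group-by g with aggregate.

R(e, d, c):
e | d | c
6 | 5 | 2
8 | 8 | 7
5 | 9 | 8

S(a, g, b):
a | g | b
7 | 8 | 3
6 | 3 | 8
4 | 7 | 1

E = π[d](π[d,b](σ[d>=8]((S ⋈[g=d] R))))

σ filters on d, owned by the right side.
E' = π[d](π[d,b]((S ⋈[g=d] σ[d>=8](R))))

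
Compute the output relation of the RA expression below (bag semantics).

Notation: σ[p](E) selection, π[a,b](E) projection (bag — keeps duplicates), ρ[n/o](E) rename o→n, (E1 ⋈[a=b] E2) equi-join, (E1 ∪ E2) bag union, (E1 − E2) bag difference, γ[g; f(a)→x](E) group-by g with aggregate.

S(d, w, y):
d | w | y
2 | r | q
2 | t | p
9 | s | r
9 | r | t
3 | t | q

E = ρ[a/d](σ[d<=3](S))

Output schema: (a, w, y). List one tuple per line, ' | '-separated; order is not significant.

Row counts bottom-up:
  S → 5
  σ[d<=3](S) → 3
  ρ[a/d](σ[d<=3](S)) → 3

== RESULT ==
a | w | y
2 | r | q
2 | t | p
3 | t | q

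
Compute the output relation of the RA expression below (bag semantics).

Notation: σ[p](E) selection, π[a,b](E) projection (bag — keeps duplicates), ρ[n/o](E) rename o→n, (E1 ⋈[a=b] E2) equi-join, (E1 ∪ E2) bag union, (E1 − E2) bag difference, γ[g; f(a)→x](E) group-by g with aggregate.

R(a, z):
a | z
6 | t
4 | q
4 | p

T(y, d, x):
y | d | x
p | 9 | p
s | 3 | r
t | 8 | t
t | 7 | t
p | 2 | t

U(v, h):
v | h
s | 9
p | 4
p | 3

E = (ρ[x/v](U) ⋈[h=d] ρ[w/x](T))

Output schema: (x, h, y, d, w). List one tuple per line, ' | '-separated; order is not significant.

Per-node cardinality:
  U → 3
  ρ[x/v](U) → 3
  T → 5
  ρ[w/x](T) → 5
  (ρ[x/v](U) ⋈[h=d] ρ[w/x](T)) → 2

== RESULT ==
x | h | y | d | w
p | 3 | s | 3 | r
s | 9 | p | 9 | p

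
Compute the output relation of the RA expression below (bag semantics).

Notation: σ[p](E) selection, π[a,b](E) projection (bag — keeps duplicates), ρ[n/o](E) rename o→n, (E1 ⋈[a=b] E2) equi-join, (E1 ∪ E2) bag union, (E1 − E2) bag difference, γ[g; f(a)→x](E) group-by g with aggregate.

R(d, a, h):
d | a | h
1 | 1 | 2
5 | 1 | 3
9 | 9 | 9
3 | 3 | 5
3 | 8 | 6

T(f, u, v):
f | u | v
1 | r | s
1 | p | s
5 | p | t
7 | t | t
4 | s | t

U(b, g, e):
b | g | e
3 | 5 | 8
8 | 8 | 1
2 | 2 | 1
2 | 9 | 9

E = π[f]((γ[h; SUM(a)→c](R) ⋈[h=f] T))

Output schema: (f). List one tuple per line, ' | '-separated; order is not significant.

Row counts bottom-up:
  R → 5
  γ[h; SUM(a)→c](R) → 5
  T → 5
  (γ[h; SUM(a)→c](R) ⋈[h=f] T) → 1
  π[f]((γ[h; SUM(a)→c](R) ⋈[h=f] T)) → 1

== RESULT ==
f
5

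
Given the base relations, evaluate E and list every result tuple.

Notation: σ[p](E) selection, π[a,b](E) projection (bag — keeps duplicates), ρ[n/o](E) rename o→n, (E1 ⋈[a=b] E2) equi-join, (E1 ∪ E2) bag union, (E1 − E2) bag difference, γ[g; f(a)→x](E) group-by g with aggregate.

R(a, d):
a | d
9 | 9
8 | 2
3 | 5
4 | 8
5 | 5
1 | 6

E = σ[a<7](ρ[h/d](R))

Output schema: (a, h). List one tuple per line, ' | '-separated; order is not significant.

Row counts bottom-up:
  R → 6
  ρ[h/d](R) → 6
  σ[a<7](ρ[h/d](R)) → 4

== RESULT ==
a | h
1 | 6
3 | 5
4 | 8
5 | 5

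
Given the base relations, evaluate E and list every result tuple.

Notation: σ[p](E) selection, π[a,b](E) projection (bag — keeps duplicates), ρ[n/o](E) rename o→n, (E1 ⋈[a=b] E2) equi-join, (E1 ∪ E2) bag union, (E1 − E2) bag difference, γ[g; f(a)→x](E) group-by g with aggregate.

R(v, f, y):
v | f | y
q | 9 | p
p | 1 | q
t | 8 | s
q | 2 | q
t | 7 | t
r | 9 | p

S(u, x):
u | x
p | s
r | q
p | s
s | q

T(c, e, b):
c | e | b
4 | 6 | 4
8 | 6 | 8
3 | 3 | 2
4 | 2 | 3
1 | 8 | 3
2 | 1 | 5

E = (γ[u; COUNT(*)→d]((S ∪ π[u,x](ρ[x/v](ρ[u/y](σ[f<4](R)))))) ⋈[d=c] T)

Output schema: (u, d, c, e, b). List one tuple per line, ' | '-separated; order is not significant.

Stepwise |·|:
  S → 4
  R → 6
  σ[f<4](R) → 2
  ρ[u/y](σ[f<4](R)) → 2
  ρ[x/v](ρ[u/y](σ[f<4](R))) → 2
  π[u,x](ρ[x/v](ρ[u/y](σ[f<4](R)))) → 2
  (S ∪ π[u,x](ρ[x/v](ρ[u/y](σ[f<4](R))))) → 6
  γ[u; COUNT(*)→d]((S ∪ π[u,x](ρ[x/v](ρ[u/y](σ[f<4](R)))))) → 4
  T → 6
  (γ[u; COUNT(*)→d]((S ∪ π[u,x](ρ[x/v](ρ[u/y](σ[f<4](R)))))) ⋈[d=c] T) → 4

== RESULT ==
u | d | c | e | b
p | 2 | 2 | 1 | 5
q | 2 | 2 | 1 | 5
r | 1 | 1 | 8 | 3
s | 1 | 1 | 8 | 3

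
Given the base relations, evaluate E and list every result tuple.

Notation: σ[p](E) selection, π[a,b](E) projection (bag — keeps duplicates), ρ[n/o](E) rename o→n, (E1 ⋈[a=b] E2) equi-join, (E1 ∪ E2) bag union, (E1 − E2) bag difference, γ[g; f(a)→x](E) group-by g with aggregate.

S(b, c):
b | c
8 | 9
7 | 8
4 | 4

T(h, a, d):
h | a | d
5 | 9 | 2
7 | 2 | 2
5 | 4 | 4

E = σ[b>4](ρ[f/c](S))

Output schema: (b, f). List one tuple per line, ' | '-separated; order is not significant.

Row counts bottom-up:
  S → 3
  ρ[f/c](S) → 3
  σ[b>4](ρ[f/c](S)) → 2

== RESULT ==
b | f
7 | 8
8 | 9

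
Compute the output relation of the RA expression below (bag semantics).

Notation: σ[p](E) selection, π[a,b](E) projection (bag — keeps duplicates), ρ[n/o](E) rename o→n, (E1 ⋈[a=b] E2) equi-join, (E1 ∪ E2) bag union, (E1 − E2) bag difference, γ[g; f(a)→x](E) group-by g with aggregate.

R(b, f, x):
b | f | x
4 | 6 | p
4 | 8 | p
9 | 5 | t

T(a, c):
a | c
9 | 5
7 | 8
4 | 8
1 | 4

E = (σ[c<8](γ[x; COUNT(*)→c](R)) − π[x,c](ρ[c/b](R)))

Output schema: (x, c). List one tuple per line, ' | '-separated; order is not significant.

Row counts bottom-up:
  R → 3
  γ[x; COUNT(*)→c](R) → 2
  σ[c<8](γ[x; COUNT(*)→c](R)) → 2
  R → 3
  ρ[c/b](R) → 3
  π[x,c](ρ[c/b](R)) → 3
  (σ[c<8](γ[x; COUNT(*)→c](R)) − π[x,c](ρ[c/b](R))) → 2

== RESULT ==
x | c
p | 2
t | 1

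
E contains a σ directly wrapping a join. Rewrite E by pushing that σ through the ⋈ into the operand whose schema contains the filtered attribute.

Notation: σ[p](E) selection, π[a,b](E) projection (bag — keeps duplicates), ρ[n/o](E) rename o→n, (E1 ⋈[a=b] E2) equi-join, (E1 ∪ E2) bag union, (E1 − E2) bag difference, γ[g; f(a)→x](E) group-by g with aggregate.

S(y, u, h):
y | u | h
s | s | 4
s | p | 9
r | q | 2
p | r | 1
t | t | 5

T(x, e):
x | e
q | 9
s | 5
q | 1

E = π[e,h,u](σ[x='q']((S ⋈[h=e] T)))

σ filters on x, owned by the right side.
E' = π[e,h,u]((S ⋈[h=e] σ[x='q'](T)))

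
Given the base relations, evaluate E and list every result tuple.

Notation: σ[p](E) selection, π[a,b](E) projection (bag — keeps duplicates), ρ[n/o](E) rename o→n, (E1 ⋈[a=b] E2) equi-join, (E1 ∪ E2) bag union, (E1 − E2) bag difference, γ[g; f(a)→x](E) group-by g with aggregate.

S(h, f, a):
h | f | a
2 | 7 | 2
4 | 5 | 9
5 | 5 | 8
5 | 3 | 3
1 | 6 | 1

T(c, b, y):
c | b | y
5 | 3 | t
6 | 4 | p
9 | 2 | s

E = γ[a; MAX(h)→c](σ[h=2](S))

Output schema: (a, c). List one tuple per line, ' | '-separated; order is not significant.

Per-node cardinality:
  S → 5
  σ[h=2](S) → 1
  γ[a; MAX(h)→c](σ[h=2](S)) → 1

== RESULT ==
a | c
2 | 2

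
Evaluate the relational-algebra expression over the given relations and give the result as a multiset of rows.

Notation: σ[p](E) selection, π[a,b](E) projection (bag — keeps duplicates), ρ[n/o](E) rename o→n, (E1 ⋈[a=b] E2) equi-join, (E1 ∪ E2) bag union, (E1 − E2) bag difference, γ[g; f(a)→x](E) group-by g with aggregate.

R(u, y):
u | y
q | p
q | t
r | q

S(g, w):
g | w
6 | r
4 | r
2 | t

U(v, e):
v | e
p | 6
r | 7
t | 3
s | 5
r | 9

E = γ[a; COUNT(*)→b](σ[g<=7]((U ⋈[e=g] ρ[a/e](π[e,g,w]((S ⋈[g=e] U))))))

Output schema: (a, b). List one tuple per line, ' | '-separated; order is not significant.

Subexpression sizes:
  U → 5
  S → 3
  U → 5
  (S ⋈[g=e] U) → 1
  π[e,g,w]((S ⋈[g=e] U)) → 1
  ρ[a/e](π[e,g,w]((S ⋈[g=e] U))) → 1
  (U ⋈[e=g] ρ[a/e](π[e,g,w]((S ⋈[g=e] U)))) → 1
  σ[g<=7]((U ⋈[e=g] ρ[a/e](π[e,g,w]((S ⋈[g=e] U))))) → 1
  γ[a; COUNT(*)→b](σ[g<=7]((U ⋈[e=g] ρ[a/e](π[e,g,w]((S ⋈[g=e] U)))))) → 1

== RESULT ==
a | b
6 | 1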